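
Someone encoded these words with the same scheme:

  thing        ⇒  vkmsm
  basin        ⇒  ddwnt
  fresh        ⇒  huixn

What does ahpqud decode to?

Letter i (0-indexed) is shifted by i+2, so successive shifts are 2, 3, 4, ….
Decoding ahpqud: a−2=y, h−3=e, p−4=l, q−5=l, u−6=o, d−7=w.

yellow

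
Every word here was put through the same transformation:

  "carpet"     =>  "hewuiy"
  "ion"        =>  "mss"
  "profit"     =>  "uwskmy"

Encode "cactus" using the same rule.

hehyyx

Two shifts are in play — +4 for a/e/i/o/u, +5 for every other letter.
On cactus: c(cons)+5=h, a(vowel)+4=e, c(cons)+5=h, t(cons)+5=y, u(vowel)+4=y, s(cons)+5=x.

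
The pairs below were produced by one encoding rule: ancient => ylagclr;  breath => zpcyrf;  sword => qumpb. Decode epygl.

Compare letters: a→y is +24, n→l is +24, c→a is +24 — a constant shift. It's a constant shift of +24 (ROT24).
Reversing it on epygl: e−24=g, p−24=r, y−24=a, g−24=i, l−24=n.

grain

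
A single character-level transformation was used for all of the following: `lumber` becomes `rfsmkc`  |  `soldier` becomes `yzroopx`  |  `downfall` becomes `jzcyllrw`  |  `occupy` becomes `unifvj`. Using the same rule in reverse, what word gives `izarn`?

cough

Shifts by position in lumber: pos 0: l→r (+6), pos 1: u→f (+11), pos 2: m→s (+6), pos 3: b→m (+11) — repeating every 2. The shifts repeat in a cycle of length 2: positions 0,1,… shift by +6, +11, then the pattern repeats.
Undoing it on izarn: i−6=c, z−11=o, a−6=u, r−11=g, n−6=h.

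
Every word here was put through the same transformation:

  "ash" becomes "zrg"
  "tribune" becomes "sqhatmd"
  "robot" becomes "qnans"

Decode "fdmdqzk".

This is a Caesar cipher with shift 25.
Reversing it on fdmdqzk: f−25=g, d−25=e, m−25=n, d−25=e, q−25=r, z−25=a, k−25=l.

general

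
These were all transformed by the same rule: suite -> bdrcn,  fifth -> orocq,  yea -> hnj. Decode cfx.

two

Compare letters: s→b is +9, u→d is +9, i→r is +9 — a constant shift. Each letter is shifted forward by 9 in the alphabet (a Caesar shift of +9).
Decoding cfx: c−9=t, f−9=w, x−9=o.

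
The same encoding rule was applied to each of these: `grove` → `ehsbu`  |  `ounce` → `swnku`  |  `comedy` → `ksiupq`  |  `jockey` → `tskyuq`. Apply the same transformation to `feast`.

zuamr

g(6)→e(4) and r(17)→h(7) fit y≡5x+0 (mod 26); the inverse of 5 mod 26 is 21. Treating letters as 0–25, the rule is x ↦ 5x + 0 (mod 26).
On feast: f(5)→5·5+0≡25=z; e(4)→5·4+0≡20=u; a(0)→5·0+0≡0=a; s(18)→5·18+0≡12=m; t(19)→5·19+0≡17=r (all mod 26).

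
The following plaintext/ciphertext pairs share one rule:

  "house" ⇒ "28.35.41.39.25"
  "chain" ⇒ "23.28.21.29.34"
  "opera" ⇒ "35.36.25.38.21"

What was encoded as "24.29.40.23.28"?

h is letter #8 and maps to 28: an offset of 20. The number is (letter's place in the alphabet, a=1) + 20.
Reversing it on 24.29.40.23.28: 24→(24−20)÷1=4=d, 29→(29−20)÷1=9=i, 40→(40−20)÷1=20=t, 23→(23−20)÷1=3=c, 28→(28−20)÷1=8=h.

ditch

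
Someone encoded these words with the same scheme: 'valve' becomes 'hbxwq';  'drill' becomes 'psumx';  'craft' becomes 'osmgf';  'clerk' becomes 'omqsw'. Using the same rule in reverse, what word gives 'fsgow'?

The shifts repeat in a cycle of length 2: positions 0,1,… shift by +12, +1, then the pattern repeats.
Decoding fsgow: f−12=t, s−1=r, g−12=u, o−1=n, w−12=k.

trunk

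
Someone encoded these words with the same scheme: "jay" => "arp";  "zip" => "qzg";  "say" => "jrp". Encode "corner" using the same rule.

Compare letters: j→a is +17, a→r is +17, y→p is +17 — a constant shift. Each letter is shifted forward by 17 in the alphabet (a Caesar shift of +17).
On corner: c+17=t, o+17=f, r+17=i, n+17=e, e+17=v, r+17=i.

tfievi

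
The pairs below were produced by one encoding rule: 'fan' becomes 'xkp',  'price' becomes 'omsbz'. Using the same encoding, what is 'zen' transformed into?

The word is reversed, then every letter is shifted forward by 10.
Applying it to zen: reverse → nez; then shift: n+10=x, e+10=o, z+10=j.

xoj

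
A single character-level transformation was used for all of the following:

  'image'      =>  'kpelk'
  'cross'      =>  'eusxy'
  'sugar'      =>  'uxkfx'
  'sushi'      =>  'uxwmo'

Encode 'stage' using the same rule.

uwelk

In image: i→k is +2, m→p is +3, a→e is +4, g→l is +5 — the shift increases by 1 each position. Each letter shifts forward by (position + 2), i.e. 2, 3, 4, … — the shift grows by one for each successive letter.
For stage: s+2=u, t+3=w, a+4=e, g+5=l, e+6=k.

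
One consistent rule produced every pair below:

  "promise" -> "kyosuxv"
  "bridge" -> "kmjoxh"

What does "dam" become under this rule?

Read the word backwards and shift each letter +6.
Applying it to dam: reverse → mad; then shift: m+6=s, a+6=g, d+6=j.

sgj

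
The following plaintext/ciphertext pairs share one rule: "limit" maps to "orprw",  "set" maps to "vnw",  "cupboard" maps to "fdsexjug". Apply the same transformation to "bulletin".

edoonwrq

The shift depends on letter class: consonant l→o is +3, but vowel i→r is +9. Vowels shift forward by 9 and consonants shift forward by 3.
On bulletin: b(cons)+3=e, u(vowel)+9=d, l(cons)+3=o, l(cons)+3=o, e(vowel)+9=n, t(cons)+3=w, i(vowel)+9=r, n(cons)+3=q.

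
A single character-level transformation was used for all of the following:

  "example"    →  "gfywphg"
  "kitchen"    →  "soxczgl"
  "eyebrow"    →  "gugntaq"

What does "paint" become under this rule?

pyolx

e(4)→g(6) and x(23)→f(5) fit y≡15x+24 (mod 26); the inverse of 15 mod 26 is 7. This is an affine cipher: with a=0,…,z=25, each position x becomes (15x+24) mod 26.
Applying it to paint: p(15)→15·15+24≡15=p; a(0)→15·0+24≡24=y; i(8)→15·8+24≡14=o; n(13)→15·13+24≡11=l; t(19)→15·19+24≡23=x (all mod 26).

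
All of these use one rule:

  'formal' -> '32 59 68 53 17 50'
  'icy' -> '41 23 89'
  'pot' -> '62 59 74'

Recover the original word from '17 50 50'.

With a=1..z=26, the number is 3·pos + 14.
Decoding 17 50 50: 17→(17−14)÷3=1=a, 50→(50−14)÷3=12=l, 50→(50−14)÷3=12=l.

all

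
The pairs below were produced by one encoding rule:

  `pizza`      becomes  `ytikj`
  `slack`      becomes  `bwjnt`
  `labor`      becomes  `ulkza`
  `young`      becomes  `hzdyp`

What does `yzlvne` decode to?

pocket

The shifts repeat in a cycle of length 2: positions 0,1,… shift by +9, +11, then the pattern repeats.
Undoing it on yzlvne: y−9=p, z−11=o, l−9=c, v−11=k, n−9=e, e−11=t.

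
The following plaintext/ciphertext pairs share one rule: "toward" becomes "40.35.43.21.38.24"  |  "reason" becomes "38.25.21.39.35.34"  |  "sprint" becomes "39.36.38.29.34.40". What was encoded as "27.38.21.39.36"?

grasp

t is letter #20 and maps to 40: an offset of 20. Letters become their 1-based position plus 20 (so a→21, b→22, …).
Undoing it on 27.38.21.39.36: 27→(27−20)÷1=7=g, 38→(38−20)÷1=18=r, 21→(21−20)÷1=1=a, 39→(39−20)÷1=19=s, 36→(36−20)÷1=16=p.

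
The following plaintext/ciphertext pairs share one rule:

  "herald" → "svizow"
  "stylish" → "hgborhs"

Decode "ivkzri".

Each pair mirrors across the alphabet (h↔s, e↔v, r↔i): positions sum to 25. Letters are reflected about the middle of the alphabet (position → 25−position): Atbash.
Decoding ivkzri: i↔r, v↔e, k↔p, z↔a, r↔i, i↔r.

repair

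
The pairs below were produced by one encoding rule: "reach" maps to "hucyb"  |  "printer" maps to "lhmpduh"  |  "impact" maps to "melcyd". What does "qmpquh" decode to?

ginger

This is an affine cipher: with a=0,…,z=25, each position x becomes (11x+2) mod 26.
Undoing it on qmpquh: q(16)→19·(16−2)≡6=g; m(12)→19·(12−2)≡8=i; p(15)→19·(15−2)≡13=n; q(16)→19·(16−2)≡6=g; u(20)→19·(20−2)≡4=e; h(7)→19·(7−2)≡17=r (all mod 26).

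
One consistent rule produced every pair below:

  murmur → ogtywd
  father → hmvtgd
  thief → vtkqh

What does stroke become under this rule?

The shifts repeat in a cycle of length 2: positions 0,1,… shift by +2, +12, then the pattern repeats.
For stroke: s+2=u, t+12=f, r+2=t, o+12=a, k+2=m, e+12=q.

uftamq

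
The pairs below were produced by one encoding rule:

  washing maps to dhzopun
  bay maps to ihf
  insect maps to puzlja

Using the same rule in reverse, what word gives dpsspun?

willing

Compare letters: w→d is +7, a→h is +7, s→z is +7 — a constant shift. Each letter is shifted forward by 7 in the alphabet (a Caesar shift of +7).
Decoding dpsspun: d−7=w, p−7=i, s−7=l, s−7=l, p−7=i, u−7=n, n−7=g.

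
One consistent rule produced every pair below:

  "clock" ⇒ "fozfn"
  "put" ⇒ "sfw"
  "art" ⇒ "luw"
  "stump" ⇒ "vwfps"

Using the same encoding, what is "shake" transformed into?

vklnp

Two shifts are in play — +11 for a/e/i/o/u, +3 for every other letter.
For shake: s(cons)+3=v, h(cons)+3=k, a(vowel)+11=l, k(cons)+3=n, e(vowel)+11=p.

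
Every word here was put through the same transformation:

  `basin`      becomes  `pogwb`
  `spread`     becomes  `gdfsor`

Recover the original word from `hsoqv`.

Compare letters: b→p is +14, a→o is +14, s→g is +14 — a constant shift. Each letter is shifted forward by 14 in the alphabet (a Caesar shift of +14).
Decoding hsoqv: h−14=t, s−14=e, o−14=a, q−14=c, v−14=h.

teach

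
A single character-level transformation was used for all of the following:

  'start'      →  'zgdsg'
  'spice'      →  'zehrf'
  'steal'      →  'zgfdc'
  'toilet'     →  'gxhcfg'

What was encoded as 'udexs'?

vapor

s(18)→z(25) and t(19)→g(6) fit y≡7x+3 (mod 26); the inverse of 7 mod 26 is 15. This is an affine cipher: with a=0,…,z=25, each position x becomes (7x+3) mod 26.
Reversing it on udexs: u(20)→15·(20−3)≡21=v; d(3)→15·(3−3)≡0=a; e(4)→15·(4−3)≡15=p; x(23)→15·(23−3)≡14=o; s(18)→15·(18−3)≡17=r (all mod 26).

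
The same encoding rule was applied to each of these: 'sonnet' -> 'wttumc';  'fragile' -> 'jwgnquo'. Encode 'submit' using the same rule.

Letter i (0-indexed) is shifted by i+4, so successive shifts are 4, 5, 6, ….
For submit: s+4=w, u+5=z, b+6=h, m+7=t, i+8=q, t+9=c.

wzhtqc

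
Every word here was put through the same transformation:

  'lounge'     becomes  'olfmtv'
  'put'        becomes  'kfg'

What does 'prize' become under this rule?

Each pair mirrors across the alphabet (l↔o, o↔l, u↔f): positions sum to 25. Each letter is replaced by its mirror in the alphabet: a↔z, b↔y, c↔x, and so on (the Atbash cipher).
For prize: p↔k, r↔i, i↔r, z↔a, e↔v.

kirav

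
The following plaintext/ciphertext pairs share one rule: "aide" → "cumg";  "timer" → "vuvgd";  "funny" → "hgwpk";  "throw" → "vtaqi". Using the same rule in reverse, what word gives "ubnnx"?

spell

Shifts by position in aide: pos 0: a→c (+2), pos 1: i→u (+12), pos 2: d→m (+9), pos 3: e→g (+2) — repeating every 3. It's a Vigenère-style cipher with numeric key [2,12,9]: position i shifts by key[i mod 3].
Reversing it on ubnnx: u−2=s, b−12=p, n−9=e, n−2=l, x−12=l.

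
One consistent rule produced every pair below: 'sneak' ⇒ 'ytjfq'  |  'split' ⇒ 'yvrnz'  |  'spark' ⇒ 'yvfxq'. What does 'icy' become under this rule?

The shift depends on letter class: consonant s→y is +6, but vowel e→j is +5. The rule splits by letter class: vowels +5, consonants +6.
For icy: i(vowel)+5=n, c(cons)+6=i, y(cons)+6=e.

nie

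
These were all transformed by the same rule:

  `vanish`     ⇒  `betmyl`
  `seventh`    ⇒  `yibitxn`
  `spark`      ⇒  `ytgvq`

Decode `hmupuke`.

biology

Shifts by position in vanish: pos 0: v→b (+6), pos 1: a→e (+4), pos 2: n→t (+6), pos 3: i→m (+4) — repeating every 2. It's a Vigenère-style cipher with numeric key [6,4]: position i shifts by key[i mod 2].
Decoding hmupuke: h−6=b, m−4=i, u−6=o, p−4=l, u−6=o, k−4=g, e−6=y.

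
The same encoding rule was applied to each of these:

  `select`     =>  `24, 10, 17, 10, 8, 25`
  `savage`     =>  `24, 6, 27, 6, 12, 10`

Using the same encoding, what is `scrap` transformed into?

24, 8, 23, 6, 21

Each letter is replaced by its alphabet position (a=1..z=26) + 5.
On scrap: s=19→24, c=3→8, r=18→23, a=1→6, p=16→21.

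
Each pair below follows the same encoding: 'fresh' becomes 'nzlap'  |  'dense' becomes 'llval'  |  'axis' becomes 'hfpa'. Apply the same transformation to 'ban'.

The shift depends on letter class: consonant f→n is +8, but vowel e→l is +7. Two shifts are in play — +7 for a/e/i/o/u, +8 for every other letter.
On ban: b(cons)+8=j, a(vowel)+7=h, n(cons)+8=v.

jhv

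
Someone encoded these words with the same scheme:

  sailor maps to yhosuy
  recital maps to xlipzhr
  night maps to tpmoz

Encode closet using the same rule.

isuzka

A repeating key of period 2 is used — shifts +6, +7 over and over.
Applying it to closet: c+6=i, l+7=s, o+6=u, s+7=z, e+6=k, t+7=a.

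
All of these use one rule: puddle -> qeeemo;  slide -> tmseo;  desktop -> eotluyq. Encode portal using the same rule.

The shift depends on letter class: consonant p→q is +1, but vowel u→e is +10. Vowels shift forward by 10 and consonants shift forward by 1.
For portal: p(cons)+1=q, o(vowel)+10=y, r(cons)+1=s, t(cons)+1=u, a(vowel)+10=k, l(cons)+1=m.

qysukm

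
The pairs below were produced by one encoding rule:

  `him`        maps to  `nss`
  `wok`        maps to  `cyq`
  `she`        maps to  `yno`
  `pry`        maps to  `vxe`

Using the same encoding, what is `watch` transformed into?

The shift depends on letter class: consonant h→n is +6, but vowel i→s is +10. The rule splits by letter class: vowels +10, consonants +6.
For watch: w(cons)+6=c, a(vowel)+10=k, t(cons)+6=z, c(cons)+6=i, h(cons)+6=n.

ckzin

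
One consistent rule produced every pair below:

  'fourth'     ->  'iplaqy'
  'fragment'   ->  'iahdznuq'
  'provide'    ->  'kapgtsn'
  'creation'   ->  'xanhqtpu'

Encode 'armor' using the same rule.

f(5)→i(8) and o(14)→p(15) fit y≡21x+7 (mod 26); the inverse of 21 mod 26 is 5. Each letter's alphabet position (a=0..z=25) is mapped through 21·x+7 mod 26 — an affine cipher.
On armor: a(0)→21·0+7≡7=h; r(17)→21·17+7≡0=a; m(12)→21·12+7≡25=z; o(14)→21·14+7≡15=p; r(17)→21·17+7≡0=a (all mod 26).

hazpa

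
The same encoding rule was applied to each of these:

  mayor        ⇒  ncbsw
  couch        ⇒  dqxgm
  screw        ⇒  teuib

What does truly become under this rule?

Letter i (0-indexed) is shifted by i+1, so successive shifts are 1, 2, 3, ….
Applying it to truly: t+1=u, r+2=t, u+3=x, l+4=p, y+5=d.

utxpd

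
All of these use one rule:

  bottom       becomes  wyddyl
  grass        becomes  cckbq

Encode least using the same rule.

dckov

The output letters match the input read backwards, each shifted +10: bottom reversed is mottob. Two steps: reverse the string, then apply a Caesar shift of +10.
For least: reverse → tsael; then shift: t+10=d, s+10=c, a+10=k, e+10=o, l+10=v.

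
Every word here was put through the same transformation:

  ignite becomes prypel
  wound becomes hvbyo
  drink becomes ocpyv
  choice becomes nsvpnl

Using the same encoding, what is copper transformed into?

nvaalc

The shift depends on letter class: consonant g→r is +11, but vowel i→p is +7. The rule splits by letter class: vowels +7, consonants +11.
Applying it to copper: c(cons)+11=n, o(vowel)+7=v, p(cons)+11=a, p(cons)+11=a, e(vowel)+7=l, r(cons)+11=c.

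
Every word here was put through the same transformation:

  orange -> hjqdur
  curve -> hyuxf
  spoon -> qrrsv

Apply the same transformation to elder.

uhgoh

The word is reversed, then every letter is shifted forward by 3.
Applying it to elder: reverse → redle; then shift: r+3=u, e+3=h, d+3=g, l+3=o, e+3=h.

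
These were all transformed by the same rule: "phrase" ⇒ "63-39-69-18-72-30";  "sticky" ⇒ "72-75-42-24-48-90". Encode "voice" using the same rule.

With a=1..z=26, the number is 3·pos + 15.
For voice: v=22→81, o=15→60, i=9→42, c=3→24, e=5→30.

81-60-42-24-30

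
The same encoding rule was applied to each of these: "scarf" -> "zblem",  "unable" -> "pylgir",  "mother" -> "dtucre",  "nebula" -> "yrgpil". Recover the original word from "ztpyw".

s(18)→z(25) and c(2)→b(1) fit y≡21x+11 (mod 26); the inverse of 21 mod 26 is 5. Each letter's alphabet position (a=0..z=25) is mapped through 21·x+11 mod 26 — an affine cipher.
Decoding ztpyw: z(25)→5·(25−11)≡18=s; t(19)→5·(19−11)≡14=o; p(15)→5·(15−11)≡20=u; y(24)→5·(24−11)≡13=n; w(22)→5·(22−11)≡3=d (all mod 26).

sound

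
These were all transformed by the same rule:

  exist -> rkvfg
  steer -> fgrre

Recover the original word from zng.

Compare letters: e→r is +13, x→k is +13, i→v is +13 — a constant shift. Each letter is shifted forward by 13 in the alphabet (a Caesar shift of +13).
Reversing it on zng: z−13=m, n−13=a, g−13=t.

mat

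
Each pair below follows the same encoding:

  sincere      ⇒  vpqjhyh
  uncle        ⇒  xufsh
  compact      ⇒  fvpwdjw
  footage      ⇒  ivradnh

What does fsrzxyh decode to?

closure

A repeating key of period 2 is used — shifts +3, +7 over and over.
Reversing it on fsrzxyh: f−3=c, s−7=l, r−3=o, z−7=s, x−3=u, y−7=r, h−3=e.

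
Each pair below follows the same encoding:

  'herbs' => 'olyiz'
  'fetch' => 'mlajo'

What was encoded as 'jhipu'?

cabin

Compare letters: h→o is +7, e→l is +7, r→y is +7 — a constant shift. Each letter is shifted forward by 7 in the alphabet (a Caesar shift of +7).
Undoing it on jhipu: j−7=c, h−7=a, i−7=b, p−7=i, u−7=n.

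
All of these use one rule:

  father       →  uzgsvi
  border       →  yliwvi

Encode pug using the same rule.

kft

Each letter is replaced by its mirror in the alphabet: a↔z, b↔y, c↔x, and so on (the Atbash cipher).
For pug: p↔k, u↔f, g↔t.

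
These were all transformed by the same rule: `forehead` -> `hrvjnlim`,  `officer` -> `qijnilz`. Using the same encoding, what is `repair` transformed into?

thtfoy

In forehead: f→h is +2, o→r is +3, r→v is +4, e→j is +5 — the shift increases by 1 each position. Letter i (0-indexed) is shifted by i+2, so successive shifts are 2, 3, 4, ….
For repair: r+2=t, e+3=h, p+4=t, a+5=f, i+6=o, r+7=y.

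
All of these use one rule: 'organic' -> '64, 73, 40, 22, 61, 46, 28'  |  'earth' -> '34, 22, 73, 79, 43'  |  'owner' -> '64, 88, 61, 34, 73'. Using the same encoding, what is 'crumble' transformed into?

o(#15)→64 and r(#18)→73: differences scale by 3, so n = 3·pos + 19. With a=1..z=26, the number is 3·pos + 19.
Applying it to crumble: c=3→28, r=18→73, u=21→82, m=13→58, b=2→25, l=12→55, e=5→34.

28, 73, 82, 58, 25, 55, 34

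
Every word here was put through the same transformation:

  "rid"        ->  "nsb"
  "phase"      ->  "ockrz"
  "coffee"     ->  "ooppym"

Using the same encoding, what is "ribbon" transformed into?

The output letters match the input read backwards, each shifted +10: rid reversed is dir. Read the word backwards and shift each letter +10.
On ribbon: reverse → nobbir; then shift: n+10=x, o+10=y, b+10=l, b+10=l, i+10=s, r+10=b.

xyllsb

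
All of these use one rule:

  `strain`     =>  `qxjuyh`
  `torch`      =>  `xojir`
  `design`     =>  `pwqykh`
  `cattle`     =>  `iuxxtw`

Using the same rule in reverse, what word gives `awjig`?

s(18)→q(16) and t(19)→x(23) fit y≡7x+20 (mod 26); the inverse of 7 mod 26 is 15. Each letter's alphabet position (a=0..z=25) is mapped through 7·x+20 mod 26 — an affine cipher.
Reversing it on awjig: a(0)→15·(0−20)≡12=m; w(22)→15·(22−20)≡4=e; j(9)→15·(9−20)≡17=r; i(8)→15·(8−20)≡2=c; g(6)→15·(6−20)≡24=y (all mod 26).

mercy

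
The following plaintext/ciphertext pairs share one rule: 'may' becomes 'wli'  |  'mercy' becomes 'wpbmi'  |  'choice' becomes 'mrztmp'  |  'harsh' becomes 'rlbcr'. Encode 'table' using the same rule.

The shift depends on letter class: consonant m→w is +10, but vowel a→l is +11. Two shifts are in play — +11 for a/e/i/o/u, +10 for every other letter.
For table: t(cons)+10=d, a(vowel)+11=l, b(cons)+10=l, l(cons)+10=v, e(vowel)+11=p.

dllvp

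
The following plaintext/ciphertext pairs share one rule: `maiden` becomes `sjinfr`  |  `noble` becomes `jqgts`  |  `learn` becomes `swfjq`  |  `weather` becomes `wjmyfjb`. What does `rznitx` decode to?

The output letters match the input read backwards, each shifted +5: maiden reversed is nediam. Two steps: reverse the string, then apply a Caesar shift of +5.
Reversing it on rznitx: shift back: r−5=m, z−5=u, n−5=i, i−5=d, t−5=o, x−5=s → muidos; then reverse → sodium.

sodium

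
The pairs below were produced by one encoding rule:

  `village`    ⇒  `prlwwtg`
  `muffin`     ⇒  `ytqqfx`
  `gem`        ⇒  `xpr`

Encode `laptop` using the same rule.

azealw

The output letters match the input read backwards, each shifted +11: village reversed is egalliv. Two steps: reverse the string, then apply a Caesar shift of +11.
For laptop: reverse → potpal; then shift: p+11=a, o+11=z, t+11=e, p+11=a, a+11=l, l+11=w.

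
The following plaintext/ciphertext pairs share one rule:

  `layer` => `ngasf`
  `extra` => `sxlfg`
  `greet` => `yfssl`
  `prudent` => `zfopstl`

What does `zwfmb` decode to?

porch

This is an affine cipher: with a=0,…,z=25, each position x becomes (3x+6) mod 26.
Decoding zwfmb: z(25)→9·(25−6)≡15=p; w(22)→9·(22−6)≡14=o; f(5)→9·(5−6)≡17=r; m(12)→9·(12−6)≡2=c; b(1)→9·(1−6)≡7=h (all mod 26).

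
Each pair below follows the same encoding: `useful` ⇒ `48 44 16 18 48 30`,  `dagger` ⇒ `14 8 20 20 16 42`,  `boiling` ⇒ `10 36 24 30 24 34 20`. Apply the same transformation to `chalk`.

u(#21)→48 and s(#19)→44: differences scale by 2, so n = 2·pos + 6. The formula is n = 2×(alphabet index, a=1) + 6.
On chalk: c=3→12, h=8→22, a=1→8, l=12→30, k=11→28.

12 22 8 30 28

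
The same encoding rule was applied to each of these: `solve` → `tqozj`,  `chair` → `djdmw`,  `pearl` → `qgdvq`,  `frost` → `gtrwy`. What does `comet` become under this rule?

Each letter shifts forward by (position + 1), i.e. 1, 2, 3, … — the shift grows by one for each successive letter.
Applying it to comet: c+1=d, o+2=q, m+3=p, e+4=i, t+5=y.

dqpiy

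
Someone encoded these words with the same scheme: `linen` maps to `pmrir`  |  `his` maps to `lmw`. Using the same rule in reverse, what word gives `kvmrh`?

grind

Every letter moves 4 places later in the alphabet, wrapping around z→a.
Reversing it on kvmrh: k−4=g, v−4=r, m−4=i, r−4=n, h−4=d.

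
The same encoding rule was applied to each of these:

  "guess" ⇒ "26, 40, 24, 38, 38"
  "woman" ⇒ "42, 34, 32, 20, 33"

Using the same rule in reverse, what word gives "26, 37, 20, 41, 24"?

grave

g is letter #7 and maps to 26: an offset of 19. Each letter is replaced by its alphabet position (a=1..z=26) + 19.
Decoding 26, 37, 20, 41, 24: 26→(26−19)÷1=7=g, 37→(37−19)÷1=18=r, 20→(20−19)÷1=1=a, 41→(41−19)÷1=22=v, 24→(24−19)÷1=5=e.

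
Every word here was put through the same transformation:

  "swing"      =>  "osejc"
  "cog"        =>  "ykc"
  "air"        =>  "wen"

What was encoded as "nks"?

row

Compare letters: s→o is +22, w→s is +22, i→e is +22 — a constant shift. It's a constant shift of +22 (ROT22).
Decoding nks: n−22=r, k−22=o, s−22=w.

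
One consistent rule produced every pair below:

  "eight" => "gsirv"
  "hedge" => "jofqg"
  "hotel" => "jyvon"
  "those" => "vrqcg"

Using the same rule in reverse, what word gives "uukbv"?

skirt

Shifts by position in eight: pos 0: e→g (+2), pos 1: i→s (+10), pos 2: g→i (+2), pos 3: h→r (+10) — repeating every 2. A repeating key of period 2 is used — shifts +2, +10 over and over.
Decoding uukbv: u−2=s, u−10=k, k−2=i, b−10=r, v−2=t.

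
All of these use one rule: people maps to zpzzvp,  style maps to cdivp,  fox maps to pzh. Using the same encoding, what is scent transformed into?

cmpxd

Vowels shift forward by 11 and consonants shift forward by 10.
Applying it to scent: s(cons)+10=c, c(cons)+10=m, e(vowel)+11=p, n(cons)+10=x, t(cons)+10=d.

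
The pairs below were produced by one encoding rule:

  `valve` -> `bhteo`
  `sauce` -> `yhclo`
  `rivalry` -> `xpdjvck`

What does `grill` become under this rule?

myquv

In valve: v→b is +6, a→h is +7, l→t is +8, v→e is +9 — the shift increases by 1 each position. The shift increases by 1 at each position, starting from +6: 6, 7, 8, ….
For grill: g+6=m, r+7=y, i+8=q, l+9=u, l+10=v.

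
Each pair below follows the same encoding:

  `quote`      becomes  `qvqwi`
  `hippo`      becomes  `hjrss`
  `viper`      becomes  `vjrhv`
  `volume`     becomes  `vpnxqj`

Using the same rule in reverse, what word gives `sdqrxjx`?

In quote: q→q is +0, u→v is +1, o→q is +2, t→w is +3 — the shift increases by 1 each position. Letter i (0-indexed) is shifted by i+0, so successive shifts are 0, 1, 2, ….
Undoing it on sdqrxjx: s−0=s, d−1=c, q−2=o, r−3=o, x−4=t, j−5=e, x−6=r.

scooter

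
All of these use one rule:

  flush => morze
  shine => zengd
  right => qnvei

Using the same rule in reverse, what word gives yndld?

piece

Each letter's alphabet position (a=0..z=25) is mapped through 9·x+19 mod 26 — an affine cipher.
Decoding yndld: y(24)→3·(24−19)≡15=p; n(13)→3·(13−19)≡8=i; d(3)→3·(3−19)≡4=e; l(11)→3·(11−19)≡2=c; d(3)→3·(3−19)≡4=e (all mod 26).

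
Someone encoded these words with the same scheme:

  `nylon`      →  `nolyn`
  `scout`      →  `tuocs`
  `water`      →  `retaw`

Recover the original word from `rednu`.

It's just the letters in reverse order.
Reversing it on rednu: then reverse → under.

under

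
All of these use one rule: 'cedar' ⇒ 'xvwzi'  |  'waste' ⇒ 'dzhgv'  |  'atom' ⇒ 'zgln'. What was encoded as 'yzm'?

Each pair mirrors across the alphabet (c↔x, e↔v, d↔w): positions sum to 25. This is the alphabet-reversal cipher (Atbash): a becomes z, b becomes y, etc.
Reversing it on yzm: y↔b, z↔a, m↔n.

ban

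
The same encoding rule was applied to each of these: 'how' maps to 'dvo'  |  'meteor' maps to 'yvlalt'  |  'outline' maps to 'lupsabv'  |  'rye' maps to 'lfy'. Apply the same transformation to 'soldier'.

The word is reversed, then every letter is shifted forward by 7.
For soldier: reverse → reidlos; then shift: r+7=y, e+7=l, i+7=p, d+7=k, l+7=s, o+7=v, s+7=z.

ylpksvz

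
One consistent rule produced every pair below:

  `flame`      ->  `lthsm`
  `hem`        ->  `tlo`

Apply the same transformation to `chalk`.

rshoj

The word is reversed, then every letter is shifted forward by 7.
On chalk: reverse → klahc; then shift: k+7=r, l+7=s, a+7=h, h+7=o, c+7=j.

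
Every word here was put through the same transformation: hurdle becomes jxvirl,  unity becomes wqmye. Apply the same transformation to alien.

The shift increases by 1 at each position, starting from +2: 2, 3, 4, ….
For alien: a+2=c, l+3=o, i+4=m, e+5=j, n+6=t.

comjt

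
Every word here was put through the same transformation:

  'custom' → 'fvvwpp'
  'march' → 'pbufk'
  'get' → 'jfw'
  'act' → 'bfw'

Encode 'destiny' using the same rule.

Vowels shift forward by 1 and consonants shift forward by 3.
Applying it to destiny: d(cons)+3=g, e(vowel)+1=f, s(cons)+3=v, t(cons)+3=w, i(vowel)+1=j, n(cons)+3=q, y(cons)+3=b.

gfvwjqb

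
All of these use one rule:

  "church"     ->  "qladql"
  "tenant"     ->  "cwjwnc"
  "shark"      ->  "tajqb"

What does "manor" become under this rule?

axwjv

The output letters match the input read backwards, each shifted +9: church reversed is hcruhc. Two steps: reverse the string, then apply a Caesar shift of +9.
On manor: reverse → ronam; then shift: r+9=a, o+9=x, n+9=w, a+9=j, m+9=v.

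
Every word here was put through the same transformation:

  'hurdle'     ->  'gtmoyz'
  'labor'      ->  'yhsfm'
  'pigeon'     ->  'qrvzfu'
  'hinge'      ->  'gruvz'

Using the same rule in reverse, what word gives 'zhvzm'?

Each letter's alphabet position (a=0..z=25) is mapped through 11·x+7 mod 26 — an affine cipher.
Undoing it on zhvzm: z(25)→19·(25−7)≡4=e; h(7)→19·(7−7)≡0=a; v(21)→19·(21−7)≡6=g; z(25)→19·(25−7)≡4=e; m(12)→19·(12−7)≡17=r (all mod 26).

eager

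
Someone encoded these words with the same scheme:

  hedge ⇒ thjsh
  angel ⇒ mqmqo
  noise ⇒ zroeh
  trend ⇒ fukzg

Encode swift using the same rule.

ezorw

Shifts by position in hedge: pos 0: h→t (+12), pos 1: e→h (+3), pos 2: d→j (+6), pos 3: g→s (+12), pos 4: e→h (+3) — repeating every 3. A repeating key of period 3 is used — shifts +12, +3, +6 over and over.
For swift: s+12=e, w+3=z, i+6=o, f+12=r, t+3=w.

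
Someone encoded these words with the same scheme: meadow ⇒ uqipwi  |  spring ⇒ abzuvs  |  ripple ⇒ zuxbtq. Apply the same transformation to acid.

ioqp

Shifts by position in meadow: pos 0: m→u (+8), pos 1: e→q (+12), pos 2: a→i (+8), pos 3: d→p (+12) — repeating every 2. The shifts repeat in a cycle of length 2: positions 0,1,… shift by +8, +12, then the pattern repeats.
For acid: a+8=i, c+12=o, i+8=q, d+12=p.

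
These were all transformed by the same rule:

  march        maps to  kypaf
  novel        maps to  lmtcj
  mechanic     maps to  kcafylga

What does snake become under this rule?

Compare letters: m→k is +24, a→y is +24, r→p is +24 — a constant shift. Every letter moves 24 places later in the alphabet, wrapping around z→a.
On snake: s+24=q, n+24=l, a+24=y, k+24=i, e+24=c.

qlyic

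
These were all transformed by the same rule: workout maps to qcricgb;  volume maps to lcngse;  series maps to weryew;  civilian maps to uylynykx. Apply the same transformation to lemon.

w(22)→q(16) and o(14)→c(2) fit y≡5x+10 (mod 26); the inverse of 5 mod 26 is 21. Each letter's alphabet position (a=0..z=25) is mapped through 5·x+10 mod 26 — an affine cipher.
On lemon: l(11)→5·11+10≡13=n; e(4)→5·4+10≡4=e; m(12)→5·12+10≡18=s; o(14)→5·14+10≡2=c; n(13)→5·13+10≡23=x (all mod 26).

nescx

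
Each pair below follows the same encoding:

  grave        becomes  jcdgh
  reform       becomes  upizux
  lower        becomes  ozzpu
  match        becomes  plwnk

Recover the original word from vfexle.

Shifts by position in grave: pos 0: g→j (+3), pos 1: r→c (+11), pos 2: a→d (+3), pos 3: v→g (+11) — repeating every 2. It's a Vigenère-style cipher with numeric key [3,11]: position i shifts by key[i mod 2].
Reversing it on vfexle: v−3=s, f−11=u, e−3=b, x−11=m, l−3=i, e−11=t.

submit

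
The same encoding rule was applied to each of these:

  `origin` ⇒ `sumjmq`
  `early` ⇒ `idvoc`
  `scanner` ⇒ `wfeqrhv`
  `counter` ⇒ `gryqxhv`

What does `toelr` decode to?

Shifts by position in origin: pos 0: o→s (+4), pos 1: r→u (+3), pos 2: i→m (+4), pos 3: g→j (+3) — repeating every 2. The shifts repeat in a cycle of length 2: positions 0,1,… shift by +4, +3, then the pattern repeats.
Decoding toelr: t−4=p, o−3=l, e−4=a, l−3=i, r−4=n.

plain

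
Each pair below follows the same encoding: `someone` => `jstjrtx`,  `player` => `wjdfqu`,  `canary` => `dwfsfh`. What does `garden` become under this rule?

Read the word backwards and shift each letter +5.
Applying it to garden: reverse → nedrag; then shift: n+5=s, e+5=j, d+5=i, r+5=w, a+5=f, g+5=l.

sjiwfl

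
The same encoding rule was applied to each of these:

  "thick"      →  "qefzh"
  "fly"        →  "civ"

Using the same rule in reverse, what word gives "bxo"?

ear

Compare letters: t→q is +23, h→e is +23, i→f is +23 — a constant shift. This is a Caesar cipher with shift 23.
Reversing it on bxo: b−23=e, x−23=a, o−23=r.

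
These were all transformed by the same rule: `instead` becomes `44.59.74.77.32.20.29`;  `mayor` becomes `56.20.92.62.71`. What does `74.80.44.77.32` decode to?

suite

i(#9)→44 and n(#14)→59: differences scale by 3, so n = 3·pos + 17. The formula is n = 3×(alphabet index, a=1) + 17.
Undoing it on 74.80.44.77.32: 74→(74−17)÷3=19=s, 80→(80−17)÷3=21=u, 44→(44−17)÷3=9=i, 77→(77−17)÷3=20=t, 32→(32−17)÷3=5=e.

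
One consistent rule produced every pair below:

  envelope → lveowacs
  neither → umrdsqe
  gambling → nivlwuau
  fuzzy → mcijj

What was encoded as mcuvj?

The shift increases by 1 at each position, starting from +7: 7, 8, 9, ….
Reversing it on mcuvj: m−7=f, c−8=u, u−9=l, v−10=l, j−11=y.

fully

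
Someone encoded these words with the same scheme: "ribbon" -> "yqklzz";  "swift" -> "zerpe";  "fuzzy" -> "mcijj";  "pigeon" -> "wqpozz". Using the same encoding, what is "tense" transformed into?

amwcp

In ribbon: r→y is +7, i→q is +8, b→k is +9, b→l is +10 — the shift increases by 1 each position. Letter i (0-indexed) is shifted by i+7, so successive shifts are 7, 8, 9, ….
On tense: t+7=a, e+8=m, n+9=w, s+10=c, e+11=p.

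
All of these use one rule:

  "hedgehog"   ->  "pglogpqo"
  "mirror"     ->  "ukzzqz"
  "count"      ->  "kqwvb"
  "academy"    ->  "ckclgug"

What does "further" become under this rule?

nwzbpgz

The shift depends on letter class: consonant h→p is +8, but vowel e→g is +2. The rule splits by letter class: vowels +2, consonants +8.
Applying it to further: f(cons)+8=n, u(vowel)+2=w, r(cons)+8=z, t(cons)+8=b, h(cons)+8=p, e(vowel)+2=g, r(cons)+8=z.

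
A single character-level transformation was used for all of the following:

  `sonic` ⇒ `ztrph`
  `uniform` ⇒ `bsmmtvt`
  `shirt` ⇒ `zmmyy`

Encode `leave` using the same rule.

sjecj

Shifts by position in sonic: pos 0: s→z (+7), pos 1: o→t (+5), pos 2: n→r (+4), pos 3: i→p (+7), pos 4: c→h (+5) — repeating every 3. A repeating key of period 3 is used — shifts +7, +5, +4 over and over.
For leave: l+7=s, e+5=j, a+4=e, v+7=c, e+5=j.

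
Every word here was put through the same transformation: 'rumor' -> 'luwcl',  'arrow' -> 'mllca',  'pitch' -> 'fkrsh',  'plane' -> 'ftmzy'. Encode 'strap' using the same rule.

r(17)→l(11) and u(20)→u(20) fit y≡3x+12 (mod 26); the inverse of 3 mod 26 is 9. This is an affine cipher: with a=0,…,z=25, each position x becomes (3x+12) mod 26.
On strap: s(18)→3·18+12≡14=o; t(19)→3·19+12≡17=r; r(17)→3·17+12≡11=l; a(0)→3·0+12≡12=m; p(15)→3·15+12≡5=f (all mod 26).

orlmf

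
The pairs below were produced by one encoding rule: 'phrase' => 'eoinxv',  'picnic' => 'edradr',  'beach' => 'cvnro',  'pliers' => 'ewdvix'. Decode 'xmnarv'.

stance

p(15)→e(4) and h(7)→o(14) fit y≡15x+13 (mod 26); the inverse of 15 mod 26 is 7. This is an affine cipher: with a=0,…,z=25, each position x becomes (15x+13) mod 26.
Reversing it on xmnarv: x(23)→7·(23−13)≡18=s; m(12)→7·(12−13)≡19=t; n(13)→7·(13−13)≡0=a; a(0)→7·(0−13)≡13=n; r(17)→7·(17−13)≡2=c; v(21)→7·(21−13)≡4=e (all mod 26).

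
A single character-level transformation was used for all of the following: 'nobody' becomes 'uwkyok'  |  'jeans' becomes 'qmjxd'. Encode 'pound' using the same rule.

wwdxo

In nobody: n→u is +7, o→w is +8, b→k is +9, o→y is +10 — the shift increases by 1 each position. Each letter shifts forward by (position + 7), i.e. 7, 8, 9, … — the shift grows by one for each successive letter.
For pound: p+7=w, o+8=w, u+9=d, n+10=x, d+11=o.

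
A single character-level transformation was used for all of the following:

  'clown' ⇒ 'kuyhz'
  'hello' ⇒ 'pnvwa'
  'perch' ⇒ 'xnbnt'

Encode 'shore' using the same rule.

In clown: c→k is +8, l→u is +9, o→y is +10, w→h is +11 — the shift increases by 1 each position. Letter i (0-indexed) is shifted by i+8, so successive shifts are 8, 9, 10, ….
For shore: s+8=a, h+9=q, o+10=y, r+11=c, e+12=q.

aqycq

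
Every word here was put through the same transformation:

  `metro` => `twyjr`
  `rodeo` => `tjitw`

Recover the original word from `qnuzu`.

pupil

Two steps: reverse the string, then apply a Caesar shift of +5.
Decoding qnuzu: shift back: q−5=l, n−5=i, u−5=p, z−5=u, u−5=p → lipup; then reverse → pupil.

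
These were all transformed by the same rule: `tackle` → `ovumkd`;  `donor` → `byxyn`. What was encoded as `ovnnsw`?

The output letters match the input read backwards, each shifted +10: tackle reversed is elkcat. Read the word backwards and shift each letter +10.
Decoding ovnnsw: shift back: o−10=e, v−10=l, n−10=d, n−10=d, s−10=i, w−10=m → elddim; then reverse → middle.

middle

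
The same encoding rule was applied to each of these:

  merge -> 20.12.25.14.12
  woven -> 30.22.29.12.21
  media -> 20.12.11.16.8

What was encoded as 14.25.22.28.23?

group

m is letter #13 and maps to 20: an offset of 7. Each letter is replaced by its alphabet position (a=1..z=26) + 7.
Undoing it on 14.25.22.28.23: 14→(14−7)÷1=7=g, 25→(25−7)÷1=18=r, 22→(22−7)÷1=15=o, 28→(28−7)÷1=21=u, 23→(23−7)÷1=16=p.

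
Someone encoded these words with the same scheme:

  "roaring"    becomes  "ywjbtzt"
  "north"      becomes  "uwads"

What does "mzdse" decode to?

fruit

In roaring: r→y is +7, o→w is +8, a→j is +9, r→b is +10 — the shift increases by 1 each position. Letter i (0-indexed) is shifted by i+7, so successive shifts are 7, 8, 9, ….
Reversing it on mzdse: m−7=f, z−8=r, d−9=u, s−10=i, e−11=t.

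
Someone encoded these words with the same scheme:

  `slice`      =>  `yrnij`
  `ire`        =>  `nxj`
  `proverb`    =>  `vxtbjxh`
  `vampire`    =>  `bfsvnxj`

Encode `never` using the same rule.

tjbjx

The shift depends on letter class: consonant s→y is +6, but vowel i→n is +5. Vowels shift forward by 5 and consonants shift forward by 6.
On never: n(cons)+6=t, e(vowel)+5=j, v(cons)+6=b, e(vowel)+5=j, r(cons)+6=x.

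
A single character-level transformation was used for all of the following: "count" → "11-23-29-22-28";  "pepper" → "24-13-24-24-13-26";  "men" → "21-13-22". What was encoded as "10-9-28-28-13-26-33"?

battery

c is letter #3 and maps to 11: an offset of 8. The number is (letter's place in the alphabet, a=1) + 8.
Decoding 10-9-28-28-13-26-33: 10→(10−8)÷1=2=b, 9→(9−8)÷1=1=a, 28→(28−8)÷1=20=t, 28→(28−8)÷1=20=t, 13→(13−8)÷1=5=e, 26→(26−8)÷1=18=r, 33→(33−8)÷1=25=y.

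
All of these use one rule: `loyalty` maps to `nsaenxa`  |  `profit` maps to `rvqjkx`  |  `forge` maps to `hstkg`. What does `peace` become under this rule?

Shifts by position in loyalty: pos 0: l→n (+2), pos 1: o→s (+4), pos 2: y→a (+2), pos 3: a→e (+4) — repeating every 2. The shifts repeat in a cycle of length 2: positions 0,1,… shift by +2, +4, then the pattern repeats.
On peace: p+2=r, e+4=i, a+2=c, c+4=g, e+2=g.

ricgg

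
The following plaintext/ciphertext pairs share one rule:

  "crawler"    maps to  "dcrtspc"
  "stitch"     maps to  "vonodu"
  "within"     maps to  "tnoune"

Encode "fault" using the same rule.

irhso

Treating letters as 0–25, the rule is x ↦ 19x + 17 (mod 26).
On fault: f(5)→19·5+17≡8=i; a(0)→19·0+17≡17=r; u(20)→19·20+17≡7=h; l(11)→19·11+17≡18=s; t(19)→19·19+17≡14=o (all mod 26).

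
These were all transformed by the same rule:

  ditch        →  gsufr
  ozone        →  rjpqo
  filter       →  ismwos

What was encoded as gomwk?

Shifts by position in ditch: pos 0: d→g (+3), pos 1: i→s (+10), pos 2: t→u (+1), pos 3: c→f (+3), pos 4: h→r (+10) — repeating every 3. The shifts repeat in a cycle of length 3: positions 0,1,… shift by +3, +10, +1, then the pattern repeats.
Undoing it on gomwk: g−3=d, o−10=e, m−1=l, w−3=t, k−10=a.

delta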